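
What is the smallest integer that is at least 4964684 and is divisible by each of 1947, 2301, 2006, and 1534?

The integer must be a common multiple of 1947, 2301, 2006, and 1534, so a multiple of their LCM.
1947 = 3 × 11 × 59
2301 = 3 × 13 × 59
2006 = 2 × 17 × 59
1534 = 2 × 13 × 59
LCM(1947, 2301, 2006, 1534) = 2 × 3 × 11 × 13 × 17 × 59 = 860574.
Smallest multiple of 860574 that is ≥ 4964684: ⌈4964684/860574⌉ × 860574 = 6 × 860574 = 5163444.

5163444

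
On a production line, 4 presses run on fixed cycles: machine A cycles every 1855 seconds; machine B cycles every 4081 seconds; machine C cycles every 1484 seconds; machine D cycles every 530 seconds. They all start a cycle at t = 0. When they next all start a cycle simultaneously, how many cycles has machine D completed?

They are all back at their starting positions together after one LCM of the periods.
1855 = 5 × 7 × 53
4081 = 7 × 11 × 53
1484 = 2^2 × 7 × 53
530 = 2 × 5 × 53
LCM(1855, 4081, 1484, 530) = 2^2 × 5 × 7 × 11 × 53 = 81620.
Cycles for period 530: 81620 / 530 = 154.

154 cycles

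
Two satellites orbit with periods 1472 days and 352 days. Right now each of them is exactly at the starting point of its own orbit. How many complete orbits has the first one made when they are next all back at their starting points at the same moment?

11 orbits

All finish a whole number of cycles simultaneously at t = LCM of the periods.
1472 = 2^6 × 23
352 = 2^5 × 11
LCM(1472, 352) = 2^6 × 11 × 23 = 16192.
Orbits for period 1472: 16192 / 1472 = 11.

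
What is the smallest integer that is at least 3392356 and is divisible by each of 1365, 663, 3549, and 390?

The integer must be a common multiple of 1365, 663, 3549, and 390, so a multiple of their LCM.
1365 = 3 × 5 × 7 × 13
663 = 3 × 13 × 17
3549 = 3 × 7 × 13^2
390 = 2 × 3 × 5 × 13
LCM(1365, 663, 3549, 390) = 2 × 3 × 5 × 7 × 13^2 × 17 = 603330.
Smallest multiple of 603330 that is ≥ 3392356: ⌈3392356/603330⌉ × 603330 = 6 × 603330 = 3619980.

3619980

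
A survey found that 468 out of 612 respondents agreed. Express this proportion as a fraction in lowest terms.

468 = 2^2 × 3^2 × 13
612 = 2^2 × 3^2 × 17
gcd(468, 612) = 2^2 × 3^2 = 36.
Divide numerator and denominator by 36: 468/612 = 13/17.

13/17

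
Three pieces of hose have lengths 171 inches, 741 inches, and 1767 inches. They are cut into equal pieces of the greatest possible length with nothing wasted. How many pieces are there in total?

47

Piece length = gcd(171, 741, 1767).
171 = 3^2 × 19
741 = 3 × 13 × 19
1767 = 3 × 19 × 31
gcd(171, 741, 1767) = 3 × 19 = 57.
Total pieces = 171/57 + 741/57 + 1767/57 = 3 + 13 + 31 = 47.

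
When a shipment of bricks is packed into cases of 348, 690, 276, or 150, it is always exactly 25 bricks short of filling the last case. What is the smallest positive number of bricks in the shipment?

Being 25 short of a full case of size k means N ≡ −25 (mod k), i.e. N + 25 is a multiple of each size.
348 = 2^2 × 3 × 29
690 = 2 × 3 × 5 × 23
276 = 2^2 × 3 × 23
150 = 2 × 3 × 5^2
LCM(348, 690, 276, 150) = 2^2 × 3 × 5^2 × 23 × 29 = 200100.
Smallest positive N is 200100 − 25 = 200075.

200075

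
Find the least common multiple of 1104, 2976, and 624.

889824

1104 = 2^4 × 3 × 23
2976 = 2^5 × 3 × 31
624 = 2^4 × 3 × 13
LCM(1104, 2976, 624) = 2^5 × 3 × 13 × 23 × 31 = 889824.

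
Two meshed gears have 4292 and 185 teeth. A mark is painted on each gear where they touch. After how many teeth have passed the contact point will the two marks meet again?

They coincide at every common multiple of the periods; the first is the LCM.
4292 = 2^2 × 29 × 37
185 = 5 × 37
LCM(4292, 185) = 2^2 × 5 × 29 × 37 = 21460.

21460 teeth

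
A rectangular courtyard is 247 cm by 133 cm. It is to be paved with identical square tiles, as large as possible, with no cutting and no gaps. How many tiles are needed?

91

Tile side = gcd(247, 133).
247 = 13 × 19
133 = 7 × 19
gcd(247, 133) = 19.
Tiles: (247/19) × (133/19) = 13 × 7 = 91.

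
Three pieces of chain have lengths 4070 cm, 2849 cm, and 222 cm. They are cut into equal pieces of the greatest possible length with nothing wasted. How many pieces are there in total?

193

Piece length = gcd(4070, 2849, 222).
4070 = 2 × 5 × 11 × 37
2849 = 7 × 11 × 37
222 = 2 × 3 × 37
gcd(4070, 2849, 222) = 37.
Total pieces = 4070/37 + 2849/37 + 222/37 = 110 + 77 + 6 = 193.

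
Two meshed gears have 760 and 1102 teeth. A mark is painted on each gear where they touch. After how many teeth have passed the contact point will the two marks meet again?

22040 teeth

The first simultaneous occurrence is after LCM of the individual periods.
760 = 2^3 × 5 × 19
1102 = 2 × 19 × 29
LCM(760, 1102) = 2^3 × 5 × 19 × 29 = 22040.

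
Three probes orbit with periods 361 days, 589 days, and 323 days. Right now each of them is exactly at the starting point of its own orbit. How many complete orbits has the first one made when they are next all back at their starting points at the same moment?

They are all back at their starting positions together after one LCM of the periods.
361 = 19^2
589 = 19 × 31
323 = 17 × 19
LCM(361, 589, 323) = 17 × 19^2 × 31 = 190247.
Orbits for period 361: 190247 / 361 = 527.

527 orbits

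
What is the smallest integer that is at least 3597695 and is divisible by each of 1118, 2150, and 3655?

3801200

The integer must be a common multiple of 1118, 2150, and 3655, so a multiple of their LCM.
1118 = 2 × 13 × 43
2150 = 2 × 5^2 × 43
3655 = 5 × 17 × 43
LCM(1118, 2150, 3655) = 2 × 5^2 × 13 × 17 × 43 = 475150.
Smallest multiple of 475150 that is ≥ 3597695: ⌈3597695/475150⌉ × 475150 = 8 × 475150 = 3801200.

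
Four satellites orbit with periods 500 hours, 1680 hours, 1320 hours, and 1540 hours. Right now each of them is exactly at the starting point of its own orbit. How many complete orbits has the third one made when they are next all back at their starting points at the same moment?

350 orbits

All finish a whole number of cycles simultaneously at t = LCM of the periods.
500 = 2^2 × 5^3
1680 = 2^4 × 3 × 5 × 7
1320 = 2^3 × 3 × 5 × 11
1540 = 2^2 × 5 × 7 × 11
LCM(500, 1680, 1320, 1540) = 2^4 × 3 × 5^3 × 7 × 11 = 462000.
Orbits for period 1320: 462000 / 1320 = 350.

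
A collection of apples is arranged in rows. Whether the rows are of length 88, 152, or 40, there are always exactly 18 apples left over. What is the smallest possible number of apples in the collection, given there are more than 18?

N − 18 must be a common multiple of 88, 152, and 40.
88 = 2^3 × 11
152 = 2^3 × 19
40 = 2^3 × 5
LCM(88, 152, 40) = 2^3 × 5 × 11 × 19 = 8360.
Smallest N > 18 is LCM + 18 = 8360 + 18 = 8378.

8378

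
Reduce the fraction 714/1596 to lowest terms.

17/38

714 = 2 × 3 × 7 × 17
1596 = 2^2 × 3 × 7 × 19
gcd(714, 1596) = 2 × 3 × 7 = 42.
Divide numerator and denominator by 42: 714/1596 = 17/38.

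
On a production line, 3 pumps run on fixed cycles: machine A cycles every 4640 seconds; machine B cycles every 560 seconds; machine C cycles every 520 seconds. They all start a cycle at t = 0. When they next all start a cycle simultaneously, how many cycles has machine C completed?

All finish a whole number of cycles simultaneously at t = LCM of the periods.
4640 = 2^5 × 5 × 29
560 = 2^4 × 5 × 7
520 = 2^3 × 5 × 13
LCM(4640, 560, 520) = 2^5 × 5 × 7 × 13 × 29 = 422240.
Cycles for period 520: 422240 / 520 = 812.

812 cycles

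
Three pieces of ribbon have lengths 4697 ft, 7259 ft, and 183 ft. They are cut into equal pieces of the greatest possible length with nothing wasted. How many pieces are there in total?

Piece length = gcd(4697, 7259, 183).
4697 = 7 × 11 × 61
7259 = 7 × 17 × 61
183 = 3 × 61
gcd(4697, 7259, 183) = 61.
Total pieces = 4697/61 + 7259/61 + 183/61 = 77 + 119 + 3 = 199.

199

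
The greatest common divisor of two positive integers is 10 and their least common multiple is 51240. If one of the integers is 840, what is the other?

610

For two integers, gcd × lcm = product, so the other is (10 × 51240) / 840 = 512400 / 840 = 610.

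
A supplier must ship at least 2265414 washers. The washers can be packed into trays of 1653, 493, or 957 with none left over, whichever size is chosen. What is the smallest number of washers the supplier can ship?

The number of washers must be a common multiple of 1653, 493, and 957, so a multiple of their LCM.
1653 = 3 × 19 × 29
493 = 17 × 29
957 = 3 × 11 × 29
LCM(1653, 493, 957) = 3 × 11 × 17 × 19 × 29 = 309111.
Smallest multiple of 309111 that is ≥ 2265414: ⌈2265414/309111⌉ × 309111 = 8 × 309111 = 2472888.

2472888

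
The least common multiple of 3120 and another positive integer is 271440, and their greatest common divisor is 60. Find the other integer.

5220

gcd × lcm = product of the two integers, so the other integer is (60 × 271440) / 3120 = 5220.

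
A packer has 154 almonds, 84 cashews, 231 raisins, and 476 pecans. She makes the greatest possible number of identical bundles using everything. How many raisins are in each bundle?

Number of bundles = gcd(154, 84, 231, 476).
154 = 2 × 7 × 11
84 = 2^2 × 3 × 7
231 = 3 × 7 × 11
476 = 2^2 × 7 × 17
gcd(154, 84, 231, 476) = 7.
raisins per bundle = 231 / 7 = 33.

33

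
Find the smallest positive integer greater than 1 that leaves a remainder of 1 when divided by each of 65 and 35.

N − 1 must be a common multiple of 65 and 35.
65 = 5 × 13
35 = 5 × 7
LCM(65, 35) = 5 × 7 × 13 = 455.
Smallest N > 1 is LCM + 1 = 455 + 1 = 456.

456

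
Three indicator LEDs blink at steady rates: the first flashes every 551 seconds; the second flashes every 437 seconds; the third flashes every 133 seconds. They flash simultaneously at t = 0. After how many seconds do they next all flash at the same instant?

88711 seconds

We need the least common multiple of the intervals.
551 = 19 × 29
437 = 19 × 23
133 = 7 × 19
LCM(551, 437, 133) = 7 × 19 × 23 × 29 = 88711.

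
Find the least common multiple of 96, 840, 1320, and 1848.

96 = 2^5 × 3
840 = 2^3 × 3 × 5 × 7
1320 = 2^3 × 3 × 5 × 11
1848 = 2^3 × 3 × 7 × 11
LCM(96, 840, 1320, 1848) = 2^5 × 3 × 5 × 7 × 11 = 36960.

36960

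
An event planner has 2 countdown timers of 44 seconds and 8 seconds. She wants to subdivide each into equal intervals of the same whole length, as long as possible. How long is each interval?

4 seconds

The interval must divide each timer length; the longest such is the gcd.
44 = 2^2 × 11
8 = 2^3
gcd(44, 8) = 2^2 = 4.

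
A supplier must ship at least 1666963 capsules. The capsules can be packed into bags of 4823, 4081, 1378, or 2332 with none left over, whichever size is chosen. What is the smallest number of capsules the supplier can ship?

The number of capsules must be a common multiple of 4823, 4081, 1378, and 2332, so a multiple of their LCM.
4823 = 7 × 13 × 53
4081 = 7 × 11 × 53
1378 = 2 × 13 × 53
2332 = 2^2 × 11 × 53
LCM(4823, 4081, 1378, 2332) = 2^2 × 7 × 11 × 13 × 53 = 212212.
Smallest multiple of 212212 that is ≥ 1666963: ⌈1666963/212212⌉ × 212212 = 8 × 212212 = 1697696.

1697696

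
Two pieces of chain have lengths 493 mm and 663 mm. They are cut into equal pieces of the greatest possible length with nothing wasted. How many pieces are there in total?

Piece length = gcd(493, 663).
493 = 17 × 29
663 = 3 × 13 × 17
gcd(493, 663) = 17.
Total pieces = 493/17 + 663/17 = 29 + 39 = 68.

68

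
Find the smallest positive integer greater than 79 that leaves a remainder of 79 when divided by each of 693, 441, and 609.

140758

N − 79 must be a common multiple of 693, 441, and 609.
693 = 3^2 × 7 × 11
441 = 3^2 × 7^2
609 = 3 × 7 × 29
LCM(693, 441, 609) = 3^2 × 7^2 × 11 × 29 = 140679.
Smallest N > 79 is LCM + 79 = 140679 + 79 = 140758.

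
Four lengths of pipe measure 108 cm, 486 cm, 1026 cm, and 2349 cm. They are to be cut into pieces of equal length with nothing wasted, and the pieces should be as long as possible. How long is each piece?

Each piece length must divide every original length, so the longest possible is gcd(108, 486, 1026, 2349).
108 = 2^2 × 3^3
486 = 2 × 3^5
1026 = 2 × 3^3 × 19
2349 = 3^4 × 29
gcd(108, 486, 1026, 2349) = 3^3 = 27.

27 cm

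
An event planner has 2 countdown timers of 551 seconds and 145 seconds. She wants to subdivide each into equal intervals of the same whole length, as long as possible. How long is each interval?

By the Euclidean algorithm:
551 = 3 × 145 + 116
145 = 1 × 116 + 29
116 = 4 × 29 + 0
gcd(551, 145) = 29.

29 seconds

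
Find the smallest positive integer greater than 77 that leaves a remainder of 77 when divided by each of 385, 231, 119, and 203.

N − 77 must be a common multiple of 385, 231, 119, and 203.
385 = 5 × 7 × 11
231 = 3 × 7 × 11
119 = 7 × 17
203 = 7 × 29
LCM(385, 231, 119, 203) = 3 × 5 × 7 × 11 × 17 × 29 = 569415.
Smallest N > 77 is LCM + 77 = 569415 + 77 = 569492.

569492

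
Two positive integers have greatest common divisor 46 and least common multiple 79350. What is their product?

3650100

For any two positive integers, gcd × lcm = product = 46 × 79350 = 3650100.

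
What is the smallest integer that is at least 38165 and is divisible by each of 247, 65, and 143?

The integer must be a common multiple of 247, 65, and 143, so a multiple of their LCM.
247 = 13 × 19
65 = 5 × 13
143 = 11 × 13
LCM(247, 65, 143) = 5 × 11 × 13 × 19 = 13585.
Smallest multiple of 13585 that is ≥ 38165: ⌈38165/13585⌉ × 13585 = 3 × 13585 = 40755.

40755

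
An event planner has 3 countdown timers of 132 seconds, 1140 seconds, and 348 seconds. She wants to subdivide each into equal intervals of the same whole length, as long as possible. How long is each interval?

The interval must divide each timer length; the longest such is the gcd.
132 = 2^2 × 3 × 11
1140 = 2^2 × 3 × 5 × 19
348 = 2^2 × 3 × 29
gcd(132, 1140, 348) = 2^2 × 3 = 12.

12 seconds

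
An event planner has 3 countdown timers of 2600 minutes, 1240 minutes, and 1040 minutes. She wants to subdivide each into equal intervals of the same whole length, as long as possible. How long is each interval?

40 minutes

The interval must divide each timer length; the longest such is the gcd.
2600 = 2^3 × 5^2 × 13
1240 = 2^3 × 5 × 31
1040 = 2^4 × 5 × 13
gcd(2600, 1240, 1040) = 2^3 × 5 = 40.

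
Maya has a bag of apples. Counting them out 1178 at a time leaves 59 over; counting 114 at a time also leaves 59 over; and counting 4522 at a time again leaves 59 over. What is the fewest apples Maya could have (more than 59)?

N − 59 must be a common multiple of 1178, 114, and 4522.
1178 = 2 × 19 × 31
114 = 2 × 3 × 19
4522 = 2 × 7 × 17 × 19
LCM(1178, 114, 4522) = 2 × 3 × 7 × 17 × 19 × 31 = 420546.
Smallest N > 59 is LCM + 59 = 420546 + 59 = 420605.

420605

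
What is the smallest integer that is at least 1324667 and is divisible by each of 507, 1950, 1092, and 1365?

1419600

The integer must be a common multiple of 507, 1950, 1092, and 1365, so a multiple of their LCM.
507 = 3 × 13^2
1950 = 2 × 3 × 5^2 × 13
1092 = 2^2 × 3 × 7 × 13
1365 = 3 × 5 × 7 × 13
LCM(507, 1950, 1092, 1365) = 2^2 × 3 × 5^2 × 7 × 13^2 = 354900.
Smallest multiple of 354900 that is ≥ 1324667: ⌈1324667/354900⌉ × 354900 = 4 × 354900 = 1419600.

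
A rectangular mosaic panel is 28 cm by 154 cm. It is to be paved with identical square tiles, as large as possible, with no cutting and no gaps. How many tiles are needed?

Tile side = gcd(28, 154).
28 = 2^2 × 7
154 = 2 × 7 × 11
gcd(28, 154) = 2 × 7 = 14.
Tiles: (28/14) × (154/14) = 2 × 11 = 22.

22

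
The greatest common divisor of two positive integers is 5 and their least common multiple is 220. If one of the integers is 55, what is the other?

20

For two integers, gcd × lcm = product, so the other is (5 × 220) / 55 = 1100 / 55 = 20.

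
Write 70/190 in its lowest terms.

70 = 2 × 5 × 7
190 = 2 × 5 × 19
gcd(70, 190) = 2 × 5 = 10.
Divide numerator and denominator by 10: 70/190 = 7/19.

7/19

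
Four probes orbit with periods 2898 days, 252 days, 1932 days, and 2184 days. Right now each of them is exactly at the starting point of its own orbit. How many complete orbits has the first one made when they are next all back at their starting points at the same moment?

52 orbits

They are all back at their starting positions together after one LCM of the periods.
2898 = 2 × 3^2 × 7 × 23
252 = 2^2 × 3^2 × 7
1932 = 2^2 × 3 × 7 × 23
2184 = 2^3 × 3 × 7 × 13
LCM(2898, 252, 1932, 2184) = 2^3 × 3^2 × 7 × 13 × 23 = 150696.
Orbits for period 2898: 150696 / 2898 = 52.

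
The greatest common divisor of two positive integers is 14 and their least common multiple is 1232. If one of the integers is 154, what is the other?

For two integers, gcd × lcm = product, so the other is (14 × 1232) / 154 = 17248 / 154 = 112.

112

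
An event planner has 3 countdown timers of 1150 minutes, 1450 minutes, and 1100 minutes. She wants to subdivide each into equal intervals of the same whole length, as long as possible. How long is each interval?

50 minutes

The interval must divide each timer length; the longest such is the gcd.
1150 = 2 × 5^2 × 23
1450 = 2 × 5^2 × 29
1100 = 2^2 × 5^2 × 11
gcd(1150, 1450, 1100) = 2 × 5^2 = 50.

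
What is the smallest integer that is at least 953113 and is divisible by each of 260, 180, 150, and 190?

1111500

The integer must be a common multiple of 260, 180, 150, and 190, so a multiple of their LCM.
260 = 2^2 × 5 × 13
180 = 2^2 × 3^2 × 5
150 = 2 × 3 × 5^2
190 = 2 × 5 × 19
LCM(260, 180, 150, 190) = 2^2 × 3^2 × 5^2 × 13 × 19 = 222300.
Smallest multiple of 222300 that is ≥ 953113: ⌈953113/222300⌉ × 222300 = 5 × 222300 = 1111500.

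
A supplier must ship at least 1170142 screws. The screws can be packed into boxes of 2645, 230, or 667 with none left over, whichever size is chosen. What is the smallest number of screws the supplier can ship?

1227280

The number of screws must be a common multiple of 2645, 230, and 667, so a multiple of their LCM.
2645 = 5 × 23^2
230 = 2 × 5 × 23
667 = 23 × 29
LCM(2645, 230, 667) = 2 × 5 × 23^2 × 29 = 153410.
Smallest multiple of 153410 that is ≥ 1170142: ⌈1170142/153410⌉ × 153410 = 8 × 153410 = 1227280.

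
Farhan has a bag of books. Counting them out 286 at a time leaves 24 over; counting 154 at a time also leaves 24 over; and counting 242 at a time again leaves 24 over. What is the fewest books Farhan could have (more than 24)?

N − 24 must be a common multiple of 286, 154, and 242.
286 = 2 × 11 × 13
154 = 2 × 7 × 11
242 = 2 × 11^2
LCM(286, 154, 242) = 2 × 7 × 11^2 × 13 = 22022.
Smallest N > 24 is LCM + 24 = 22022 + 24 = 22046.

22046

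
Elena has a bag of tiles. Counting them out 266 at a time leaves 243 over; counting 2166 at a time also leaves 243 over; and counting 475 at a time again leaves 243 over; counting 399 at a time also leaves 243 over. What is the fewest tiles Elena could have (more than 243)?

N − 243 must be a common multiple of 266, 2166, 475, and 399.
266 = 2 × 7 × 19
2166 = 2 × 3 × 19^2
475 = 5^2 × 19
399 = 3 × 7 × 19
LCM(266, 2166, 475, 399) = 2 × 3 × 5^2 × 7 × 19^2 = 379050.
Smallest N > 243 is LCM + 243 = 379050 + 243 = 379293.

379293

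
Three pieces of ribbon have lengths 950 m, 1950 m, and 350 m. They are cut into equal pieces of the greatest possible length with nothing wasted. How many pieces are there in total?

65

Piece length = gcd(950, 1950, 350).
950 = 2 × 5^2 × 19
1950 = 2 × 3 × 5^2 × 13
350 = 2 × 5^2 × 7
gcd(950, 1950, 350) = 2 × 5^2 = 50.
Total pieces = 950/50 + 1950/50 + 350/50 = 19 + 39 + 7 = 65.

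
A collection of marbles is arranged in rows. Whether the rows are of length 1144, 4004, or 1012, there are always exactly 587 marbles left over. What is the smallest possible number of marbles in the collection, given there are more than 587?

N − 587 must be a common multiple of 1144, 4004, and 1012.
1144 = 2^3 × 11 × 13
4004 = 2^2 × 7 × 11 × 13
1012 = 2^2 × 11 × 23
LCM(1144, 4004, 1012) = 2^3 × 7 × 11 × 13 × 23 = 184184.
Smallest N > 587 is LCM + 587 = 184184 + 587 = 184771.

184771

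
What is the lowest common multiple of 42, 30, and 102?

42 = 2 × 3 × 7
30 = 2 × 3 × 5
102 = 2 × 3 × 17
LCM(42, 30, 102) = 2 × 3 × 5 × 7 × 17 = 3570.

3570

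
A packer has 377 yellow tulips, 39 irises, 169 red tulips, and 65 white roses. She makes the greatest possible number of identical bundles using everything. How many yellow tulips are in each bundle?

29

Number of bundles = gcd(377, 39, 169, 65).
377 = 13 × 29
39 = 3 × 13
169 = 13^2
65 = 5 × 13
gcd(377, 39, 169, 65) = 13.
yellow tulips per bundle = 377 / 13 = 29.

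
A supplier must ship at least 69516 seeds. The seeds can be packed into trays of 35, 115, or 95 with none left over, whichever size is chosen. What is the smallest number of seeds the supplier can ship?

76475

The number of seeds must be a common multiple of 35, 115, and 95, so a multiple of their LCM.
35 = 5 × 7
115 = 5 × 23
95 = 5 × 19
LCM(35, 115, 95) = 5 × 7 × 19 × 23 = 15295.
Smallest multiple of 15295 that is ≥ 69516: ⌈69516/15295⌉ × 15295 = 5 × 15295 = 76475.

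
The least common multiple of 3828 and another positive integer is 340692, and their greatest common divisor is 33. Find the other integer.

2937

gcd × lcm = product of the two integers, so the other integer is (33 × 340692) / 3828 = 2937.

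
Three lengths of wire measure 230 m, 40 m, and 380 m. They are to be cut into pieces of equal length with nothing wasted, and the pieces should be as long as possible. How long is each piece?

The greatest length dividing all of 230, 40, and 380 is their gcd.
230 = 2 × 5 × 23
40 = 2^3 × 5
380 = 2^2 × 5 × 19
gcd(230, 40, 380) = 2 × 5 = 10.

10 m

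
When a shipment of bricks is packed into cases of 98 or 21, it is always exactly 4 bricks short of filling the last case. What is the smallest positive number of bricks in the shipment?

Being 4 short of a full case of size k means N ≡ −4 (mod k), i.e. N + 4 is a multiple of each size.
98 = 2 × 7^2
21 = 3 × 7
LCM(98, 21) = 2 × 3 × 7^2 = 294.
Smallest positive N is 294 − 4 = 290.

290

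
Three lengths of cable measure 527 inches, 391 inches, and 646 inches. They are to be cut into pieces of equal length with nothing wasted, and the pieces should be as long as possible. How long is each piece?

Each piece length must divide every original length, so the longest possible is gcd(527, 391, 646).
527 = 17 × 31
391 = 17 × 23
646 = 2 × 17 × 19
gcd(527, 391, 646) = 17.

17 inches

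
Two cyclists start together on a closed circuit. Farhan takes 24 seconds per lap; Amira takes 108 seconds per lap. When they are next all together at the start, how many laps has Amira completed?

2 laps

They are all back at their starting positions together after one LCM of the periods.
24 = 2^3 × 3
108 = 2^2 × 3^3
LCM(24, 108) = 2^3 × 3^3 = 216.
Laps for period 108: 216 / 108 = 2.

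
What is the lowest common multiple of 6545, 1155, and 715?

255255

6545 = 5 × 7 × 11 × 17
1155 = 3 × 5 × 7 × 11
715 = 5 × 11 × 13
LCM(6545, 1155, 715) = 3 × 5 × 7 × 11 × 13 × 17 = 255255.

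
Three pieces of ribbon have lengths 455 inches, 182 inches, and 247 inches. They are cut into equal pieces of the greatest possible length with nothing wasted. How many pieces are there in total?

68

Piece length = gcd(455, 182, 247).
455 = 5 × 7 × 13
182 = 2 × 7 × 13
247 = 13 × 19
gcd(455, 182, 247) = 13.
Total pieces = 455/13 + 182/13 + 247/13 = 35 + 14 + 19 = 68.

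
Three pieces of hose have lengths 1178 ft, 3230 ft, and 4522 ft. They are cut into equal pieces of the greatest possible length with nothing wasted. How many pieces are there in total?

Piece length = gcd(1178, 3230, 4522).
1178 = 2 × 19 × 31
3230 = 2 × 5 × 17 × 19
4522 = 2 × 7 × 17 × 19
gcd(1178, 3230, 4522) = 2 × 19 = 38.
Total pieces = 1178/38 + 3230/38 + 4522/38 = 31 + 85 + 119 = 235.

235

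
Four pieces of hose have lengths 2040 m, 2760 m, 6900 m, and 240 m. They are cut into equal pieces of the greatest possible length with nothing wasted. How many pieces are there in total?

Piece length = gcd(2040, 2760, 6900, 240).
2040 = 2^3 × 3 × 5 × 17
2760 = 2^3 × 3 × 5 × 23
6900 = 2^2 × 3 × 5^2 × 23
240 = 2^4 × 3 × 5
gcd(2040, 2760, 6900, 240) = 2^2 × 3 × 5 = 60.
Total pieces = 2040/60 + 2760/60 + 6900/60 + 240/60 = 34 + 46 + 115 + 4 = 199.

199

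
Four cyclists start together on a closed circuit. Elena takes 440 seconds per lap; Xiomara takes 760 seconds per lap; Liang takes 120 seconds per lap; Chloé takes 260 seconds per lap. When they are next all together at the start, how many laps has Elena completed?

The first common completion time is the LCM of the periods.
440 = 2^3 × 5 × 11
760 = 2^3 × 5 × 19
120 = 2^3 × 3 × 5
260 = 2^2 × 5 × 13
LCM(440, 760, 120, 260) = 2^3 × 3 × 5 × 11 × 13 × 19 = 326040.
Laps for period 440: 326040 / 440 = 741.

741 laps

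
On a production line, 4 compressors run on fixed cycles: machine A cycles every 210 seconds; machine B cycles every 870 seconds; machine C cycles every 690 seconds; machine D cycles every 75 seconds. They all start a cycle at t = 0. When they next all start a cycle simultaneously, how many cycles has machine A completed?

They are all back at their starting positions together after one LCM of the periods.
210 = 2 × 3 × 5 × 7
870 = 2 × 3 × 5 × 29
690 = 2 × 3 × 5 × 23
75 = 3 × 5^2
LCM(210, 870, 690, 75) = 2 × 3 × 5^2 × 7 × 23 × 29 = 700350.
Cycles for period 210: 700350 / 210 = 3335.

3335 cycles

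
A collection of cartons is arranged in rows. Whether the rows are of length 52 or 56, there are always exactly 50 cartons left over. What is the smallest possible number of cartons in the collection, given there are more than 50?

778

N − 50 must be a common multiple of 52 and 56.
52 = 2^2 × 13
56 = 2^3 × 7
LCM(52, 56) = 2^3 × 7 × 13 = 728.
Smallest N > 50 is LCM + 50 = 728 + 50 = 778.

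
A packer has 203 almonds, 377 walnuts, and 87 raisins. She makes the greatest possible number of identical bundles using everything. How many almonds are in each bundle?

7

Number of bundles = gcd(203, 377, 87).
203 = 7 × 29
377 = 13 × 29
87 = 3 × 29
gcd(203, 377, 87) = 29.
almonds per bundle = 203 / 29 = 7.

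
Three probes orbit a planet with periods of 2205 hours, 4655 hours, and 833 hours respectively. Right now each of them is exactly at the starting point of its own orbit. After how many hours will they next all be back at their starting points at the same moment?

The first simultaneous occurrence is after LCM of the individual periods.
2205 = 3^2 × 5 × 7^2
4655 = 5 × 7^2 × 19
833 = 7^2 × 17
LCM(2205, 4655, 833) = 3^2 × 5 × 7^2 × 17 × 19 = 712215.

712215 hours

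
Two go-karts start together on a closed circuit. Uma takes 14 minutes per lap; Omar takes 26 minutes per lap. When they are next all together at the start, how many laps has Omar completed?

7 laps

They are all back at their starting positions together after one LCM of the periods.
14 = 2 × 7
26 = 2 × 13
LCM(14, 26) = 2 × 7 × 13 = 182.
Laps for period 26: 182 / 26 = 7.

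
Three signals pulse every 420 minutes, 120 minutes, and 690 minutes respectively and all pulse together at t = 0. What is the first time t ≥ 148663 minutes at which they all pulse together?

Joint pulses occur at multiples of LCM(420, 120, 690).
420 = 2^2 × 3 × 5 × 7
120 = 2^3 × 3 × 5
690 = 2 × 3 × 5 × 23
LCM(420, 120, 690) = 2^3 × 3 × 5 × 7 × 23 = 19320.
Smallest multiple of 19320 that is ≥ 148663: ⌈148663/19320⌉ × 19320 = 8 × 19320 = 154560.

154560 minutes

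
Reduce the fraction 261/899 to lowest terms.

261 = 3^2 × 29
899 = 29 × 31
gcd(261, 899) = 29.
Divide numerator and denominator by 29: 261/899 = 9/31.

9/31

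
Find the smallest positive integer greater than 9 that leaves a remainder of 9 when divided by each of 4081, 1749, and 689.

159168

N − 9 must be a common multiple of 4081, 1749, and 689.
4081 = 7 × 11 × 53
1749 = 3 × 11 × 53
689 = 13 × 53
LCM(4081, 1749, 689) = 3 × 7 × 11 × 13 × 53 = 159159.
Smallest N > 9 is LCM + 9 = 159159 + 9 = 159168.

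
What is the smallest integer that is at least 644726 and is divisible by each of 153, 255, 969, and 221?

755820

The integer must be a common multiple of 153, 255, 969, and 221, so a multiple of their LCM.
153 = 3^2 × 17
255 = 3 × 5 × 17
969 = 3 × 17 × 19
221 = 13 × 17
LCM(153, 255, 969, 221) = 3^2 × 5 × 13 × 17 × 19 = 188955.
Smallest multiple of 188955 that is ≥ 644726: ⌈644726/188955⌉ × 188955 = 4 × 188955 = 755820.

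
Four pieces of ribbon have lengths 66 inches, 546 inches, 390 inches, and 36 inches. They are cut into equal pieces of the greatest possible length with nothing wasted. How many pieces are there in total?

173

Piece length = gcd(66, 546, 390, 36).
66 = 2 × 3 × 11
546 = 2 × 3 × 7 × 13
390 = 2 × 3 × 5 × 13
36 = 2^2 × 3^2
gcd(66, 546, 390, 36) = 2 × 3 = 6.
Total pieces = 66/6 + 546/6 + 390/6 + 36/6 = 11 + 91 + 65 + 6 = 173.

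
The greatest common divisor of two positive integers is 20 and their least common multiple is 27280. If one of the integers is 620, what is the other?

For two integers, gcd × lcm = product, so the other is (20 × 27280) / 620 = 545600 / 620 = 880.

880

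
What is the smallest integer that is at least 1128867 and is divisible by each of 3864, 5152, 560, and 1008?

The integer must be a common multiple of 3864, 5152, 560, and 1008, so a multiple of their LCM.
3864 = 2^3 × 3 × 7 × 23
5152 = 2^5 × 7 × 23
560 = 2^4 × 5 × 7
1008 = 2^4 × 3^2 × 7
LCM(3864, 5152, 560, 1008) = 2^5 × 3^2 × 5 × 7 × 23 = 231840.
Smallest multiple of 231840 that is ≥ 1128867: ⌈1128867/231840⌉ × 231840 = 5 × 231840 = 1159200.

1159200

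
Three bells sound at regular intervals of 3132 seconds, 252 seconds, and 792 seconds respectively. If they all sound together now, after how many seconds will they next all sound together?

482328 seconds

The first simultaneous occurrence is after LCM of the individual periods.
3132 = 2^2 × 3^3 × 29
252 = 2^2 × 3^2 × 7
792 = 2^3 × 3^2 × 11
LCM(3132, 252, 792) = 2^3 × 3^3 × 7 × 11 × 29 = 482328.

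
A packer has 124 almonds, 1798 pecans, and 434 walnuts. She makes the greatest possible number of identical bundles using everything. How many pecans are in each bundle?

Number of bundles = gcd(124, 1798, 434).
124 = 2^2 × 31
1798 = 2 × 29 × 31
434 = 2 × 7 × 31
gcd(124, 1798, 434) = 2 × 31 = 62.
pecans per bundle = 1798 / 62 = 29.

29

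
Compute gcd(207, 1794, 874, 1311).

23

207 = 3^2 × 23
1794 = 2 × 3 × 13 × 23
874 = 2 × 19 × 23
1311 = 3 × 19 × 23
gcd(207, 1794, 874, 1311) = 23.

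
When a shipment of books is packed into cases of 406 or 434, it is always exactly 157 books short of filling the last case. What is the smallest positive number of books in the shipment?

12429

Being 157 short of a full case of size k means N ≡ −157 (mod k), i.e. N + 157 is a multiple of each size.
406 = 2 × 7 × 29
434 = 2 × 7 × 31
LCM(406, 434) = 2 × 7 × 29 × 31 = 12586.
Smallest positive N is 12586 − 157 = 12429.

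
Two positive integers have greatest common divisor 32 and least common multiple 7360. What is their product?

For any two positive integers, gcd × lcm = product = 32 × 7360 = 235520.

235520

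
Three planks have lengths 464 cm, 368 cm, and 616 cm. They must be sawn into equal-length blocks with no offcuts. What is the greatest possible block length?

8 cm

The block length must divide every plank, so the greatest is gcd(464, 368, 616).
464 = 2^4 × 29
368 = 2^4 × 23
616 = 2^3 × 7 × 11
gcd(464, 368, 616) = 2^3 = 8.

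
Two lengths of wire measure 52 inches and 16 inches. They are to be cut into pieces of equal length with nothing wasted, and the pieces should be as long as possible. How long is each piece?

4 inches

By the Euclidean algorithm:
52 = 3 × 16 + 4
16 = 4 × 4 + 0
gcd(52, 16) = 4.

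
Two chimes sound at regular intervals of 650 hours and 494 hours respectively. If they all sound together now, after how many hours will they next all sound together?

We need the least common multiple of the intervals.
650 = 2 × 5^2 × 13
494 = 2 × 13 × 19
LCM(650, 494) = 2 × 5^2 × 13 × 19 = 12350.

12350 hours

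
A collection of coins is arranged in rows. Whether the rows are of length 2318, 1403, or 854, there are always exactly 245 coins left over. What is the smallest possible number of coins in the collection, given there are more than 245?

N − 245 must be a common multiple of 2318, 1403, and 854.
2318 = 2 × 19 × 61
1403 = 23 × 61
854 = 2 × 7 × 61
LCM(2318, 1403, 854) = 2 × 7 × 19 × 23 × 61 = 373198.
Smallest N > 245 is LCM + 245 = 373198 + 245 = 373443.

373443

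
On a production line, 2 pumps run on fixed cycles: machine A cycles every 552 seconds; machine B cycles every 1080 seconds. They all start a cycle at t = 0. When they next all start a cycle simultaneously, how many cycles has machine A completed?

They are all back at their starting positions together after one LCM of the periods.
552 = 2^3 × 3 × 23
1080 = 2^3 × 3^3 × 5
LCM(552, 1080) = 2^3 × 3^3 × 5 × 23 = 24840.
Cycles for period 552: 24840 / 552 = 45.

45 cycles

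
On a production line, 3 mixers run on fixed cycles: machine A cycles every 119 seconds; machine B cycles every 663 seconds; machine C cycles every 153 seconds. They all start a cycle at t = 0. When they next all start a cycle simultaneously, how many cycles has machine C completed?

91 cycles

The first common completion time is the LCM of the periods.
119 = 7 × 17
663 = 3 × 13 × 17
153 = 3^2 × 17
LCM(119, 663, 153) = 3^2 × 7 × 13 × 17 = 13923.
Cycles for period 153: 13923 / 153 = 91.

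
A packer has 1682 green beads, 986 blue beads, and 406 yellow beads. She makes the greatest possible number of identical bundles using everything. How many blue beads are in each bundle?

Number of bundles = gcd(1682, 986, 406).
1682 = 2 × 29^2
986 = 2 × 17 × 29
406 = 2 × 7 × 29
gcd(1682, 986, 406) = 2 × 29 = 58.
blue beads per bundle = 986 / 58 = 17.

17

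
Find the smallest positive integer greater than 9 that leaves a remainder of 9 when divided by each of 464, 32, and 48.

2793

N − 9 must be a common multiple of 464, 32, and 48.
464 = 2^4 × 29
32 = 2^5
48 = 2^4 × 3
LCM(464, 32, 48) = 2^5 × 3 × 29 = 2784.
Smallest N > 9 is LCM + 9 = 2784 + 9 = 2793.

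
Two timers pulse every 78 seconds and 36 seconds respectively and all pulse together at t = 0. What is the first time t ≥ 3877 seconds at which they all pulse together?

4212 seconds

Joint pulses occur at multiples of LCM(78, 36).
78 = 2 × 3 × 13
36 = 2^2 × 3^2
LCM(78, 36) = 2^2 × 3^2 × 13 = 468.
Smallest multiple of 468 that is ≥ 3877: ⌈3877/468⌉ × 468 = 9 × 468 = 4212.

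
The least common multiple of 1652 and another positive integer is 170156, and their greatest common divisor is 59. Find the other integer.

gcd × lcm = product of the two integers, so the other integer is (59 × 170156) / 1652 = 6077.

6077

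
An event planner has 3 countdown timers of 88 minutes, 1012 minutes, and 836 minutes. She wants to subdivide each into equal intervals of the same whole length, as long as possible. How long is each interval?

44 minutes

The interval must divide each timer length; the longest such is the gcd.
88 = 2^3 × 11
1012 = 2^2 × 11 × 23
836 = 2^2 × 11 × 19
gcd(88, 1012, 836) = 2^2 × 11 = 44.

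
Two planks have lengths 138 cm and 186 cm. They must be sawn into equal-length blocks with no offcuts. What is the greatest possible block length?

6 cm

The block length must divide every plank, so the greatest is gcd(138, 186).
138 = 2 × 3 × 23
186 = 2 × 3 × 31
gcd(138, 186) = 2 × 3 = 6.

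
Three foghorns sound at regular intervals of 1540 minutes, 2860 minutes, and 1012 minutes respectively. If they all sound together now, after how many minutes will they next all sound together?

They coincide at every common multiple of the periods; the first is the LCM.
1540 = 2^2 × 5 × 7 × 11
2860 = 2^2 × 5 × 11 × 13
1012 = 2^2 × 11 × 23
LCM(1540, 2860, 1012) = 2^2 × 5 × 7 × 11 × 13 × 23 = 460460.

460460 minutes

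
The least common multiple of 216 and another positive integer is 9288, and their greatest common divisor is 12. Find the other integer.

gcd × lcm = product of the two integers, so the other integer is (12 × 9288) / 216 = 516.

516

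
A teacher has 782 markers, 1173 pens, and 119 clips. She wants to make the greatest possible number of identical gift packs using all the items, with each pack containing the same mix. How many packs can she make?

17 packs

The pack count must divide each quantity, so the greatest is gcd(782, 1173, 119).
782 = 2 × 17 × 23
1173 = 3 × 17 × 23
119 = 7 × 17
gcd(782, 1173, 119) = 17.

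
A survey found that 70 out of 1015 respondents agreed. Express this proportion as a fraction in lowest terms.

2/29

70 = 2 × 5 × 7
1015 = 5 × 7 × 29
gcd(70, 1015) = 5 × 7 = 35.
Divide numerator and denominator by 35: 70/1015 = 2/29.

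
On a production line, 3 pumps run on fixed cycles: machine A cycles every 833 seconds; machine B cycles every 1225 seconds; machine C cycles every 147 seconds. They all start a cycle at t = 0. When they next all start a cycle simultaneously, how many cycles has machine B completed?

The first common completion time is the LCM of the periods.
833 = 7^2 × 17
1225 = 5^2 × 7^2
147 = 3 × 7^2
LCM(833, 1225, 147) = 3 × 5^2 × 7^2 × 17 = 62475.
Cycles for period 1225: 62475 / 1225 = 51.

51 cycles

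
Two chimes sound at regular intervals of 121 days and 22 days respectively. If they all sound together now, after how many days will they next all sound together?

242 days

We need the least common multiple of the intervals.
121 = 11^2
22 = 2 × 11
LCM(121, 22) = 2 × 11^2 = 242.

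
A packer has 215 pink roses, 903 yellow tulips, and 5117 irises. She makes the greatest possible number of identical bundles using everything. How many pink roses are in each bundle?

5

Number of bundles = gcd(215, 903, 5117).
215 = 5 × 43
903 = 3 × 7 × 43
5117 = 7 × 17 × 43
gcd(215, 903, 5117) = 43.
pink roses per bundle = 215 / 43 = 5.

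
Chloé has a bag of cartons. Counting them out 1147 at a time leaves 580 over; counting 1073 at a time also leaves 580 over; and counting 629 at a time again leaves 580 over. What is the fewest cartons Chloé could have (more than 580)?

N − 580 must be a common multiple of 1147, 1073, and 629.
1147 = 31 × 37
1073 = 29 × 37
629 = 17 × 37
LCM(1147, 1073, 629) = 17 × 29 × 31 × 37 = 565471.
Smallest N > 580 is LCM + 580 = 565471 + 580 = 566051.

566051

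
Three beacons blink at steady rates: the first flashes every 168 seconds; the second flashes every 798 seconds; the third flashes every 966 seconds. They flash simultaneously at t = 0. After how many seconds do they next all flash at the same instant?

73416 seconds

The first simultaneous occurrence is after LCM of the individual periods.
168 = 2^3 × 3 × 7
798 = 2 × 3 × 7 × 19
966 = 2 × 3 × 7 × 23
LCM(168, 798, 966) = 2^3 × 3 × 7 × 19 × 23 = 73416.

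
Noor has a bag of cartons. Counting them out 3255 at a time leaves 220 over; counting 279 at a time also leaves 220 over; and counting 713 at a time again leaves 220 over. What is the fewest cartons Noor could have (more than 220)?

224815

N − 220 must be a common multiple of 3255, 279, and 713.
3255 = 3 × 5 × 7 × 31
279 = 3^2 × 31
713 = 23 × 31
LCM(3255, 279, 713) = 3^2 × 5 × 7 × 23 × 31 = 224595.
Smallest N > 220 is LCM + 220 = 224595 + 220 = 224815.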